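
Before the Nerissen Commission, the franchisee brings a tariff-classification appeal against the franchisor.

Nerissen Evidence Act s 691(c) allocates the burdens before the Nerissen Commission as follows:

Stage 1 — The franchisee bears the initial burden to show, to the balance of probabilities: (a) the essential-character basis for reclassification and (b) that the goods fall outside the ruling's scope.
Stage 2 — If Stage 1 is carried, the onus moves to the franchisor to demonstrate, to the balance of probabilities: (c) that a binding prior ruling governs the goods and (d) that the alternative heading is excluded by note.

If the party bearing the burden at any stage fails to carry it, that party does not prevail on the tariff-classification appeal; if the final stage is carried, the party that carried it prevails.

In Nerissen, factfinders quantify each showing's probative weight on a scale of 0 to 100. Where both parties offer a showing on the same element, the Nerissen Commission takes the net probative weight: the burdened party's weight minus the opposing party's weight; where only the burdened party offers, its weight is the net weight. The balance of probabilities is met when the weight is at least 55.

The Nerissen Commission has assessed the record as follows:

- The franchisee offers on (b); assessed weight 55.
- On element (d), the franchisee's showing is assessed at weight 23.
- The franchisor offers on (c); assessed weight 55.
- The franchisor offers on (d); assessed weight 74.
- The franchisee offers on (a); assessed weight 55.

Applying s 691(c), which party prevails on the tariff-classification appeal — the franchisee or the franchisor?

Stage 1 (franchisee, the balance of probabilities, weight is at least 55): (a) 55 ≥ 55 — meets; (b) 55 ≥ 55 — meets.
  The franchisee carries Stage 1; the franchisor now bears the burden.
Stage 2 (franchisor, the balance of probabilities, weight is at least 55): (c) 55 ≥ 55 — meets; (d) net 74−23=51 < 55 — fails.
  Not every element is met, so the franchisor fails to carry Stage 2.
The analysis ends at Stage 2; the franchisee prevails.

franchisee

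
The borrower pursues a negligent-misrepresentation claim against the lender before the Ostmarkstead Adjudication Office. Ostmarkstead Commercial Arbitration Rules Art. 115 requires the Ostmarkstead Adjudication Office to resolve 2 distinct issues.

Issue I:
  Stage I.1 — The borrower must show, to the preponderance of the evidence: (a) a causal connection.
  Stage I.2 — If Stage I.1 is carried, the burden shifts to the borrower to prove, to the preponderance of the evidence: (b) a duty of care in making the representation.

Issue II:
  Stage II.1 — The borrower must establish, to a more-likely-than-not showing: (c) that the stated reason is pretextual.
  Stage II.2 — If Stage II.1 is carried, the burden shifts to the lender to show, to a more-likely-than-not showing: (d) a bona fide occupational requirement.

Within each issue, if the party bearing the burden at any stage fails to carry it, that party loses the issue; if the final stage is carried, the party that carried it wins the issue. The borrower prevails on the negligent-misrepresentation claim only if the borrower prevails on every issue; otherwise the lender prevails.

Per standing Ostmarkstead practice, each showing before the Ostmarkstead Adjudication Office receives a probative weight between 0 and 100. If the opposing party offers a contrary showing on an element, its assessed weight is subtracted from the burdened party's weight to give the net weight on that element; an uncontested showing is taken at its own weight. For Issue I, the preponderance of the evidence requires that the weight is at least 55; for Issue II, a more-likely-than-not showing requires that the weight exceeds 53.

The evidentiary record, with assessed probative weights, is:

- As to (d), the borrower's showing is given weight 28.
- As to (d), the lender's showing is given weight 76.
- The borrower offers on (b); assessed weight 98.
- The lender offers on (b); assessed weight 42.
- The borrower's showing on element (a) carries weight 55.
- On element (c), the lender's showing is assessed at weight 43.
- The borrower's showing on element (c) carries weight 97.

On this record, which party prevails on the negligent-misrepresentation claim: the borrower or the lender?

borrower

— Issue I —
Stage I.1 — burden on borrower; standard: the preponderance of the evidence (weight is at least 55).
    (a): 55 ≥ 55 [met]
  All elements met. The borrower retains the burden for Stage I.2.
Stage I.2 — burden on borrower; standard: the preponderance of the evidence (weight is at least 55).
    (b): 98 − 42 = 56 ≥ 55 [met]
  All elements met at the final stage.
With every stage satisfied, the borrower prevails on this issue.
— Issue II —
Stage II.1 (borrower, a more-likely-than-not showing, weight exceeds 53): (c) net 97−43=54 > 53 — meets.
  All elements met. The burden passes to the lender.
Stage II.2 (lender, a more-likely-than-not showing, weight exceeds 53): (d) net 76−28=48 ≤ 53 — fails.
  The lender does not carry Stage II.2.
So the borrower prevails on this issue.
Per-issue: Issue I → borrower; Issue II → borrower. The borrower must prevail on every issue; overall, the borrower prevails.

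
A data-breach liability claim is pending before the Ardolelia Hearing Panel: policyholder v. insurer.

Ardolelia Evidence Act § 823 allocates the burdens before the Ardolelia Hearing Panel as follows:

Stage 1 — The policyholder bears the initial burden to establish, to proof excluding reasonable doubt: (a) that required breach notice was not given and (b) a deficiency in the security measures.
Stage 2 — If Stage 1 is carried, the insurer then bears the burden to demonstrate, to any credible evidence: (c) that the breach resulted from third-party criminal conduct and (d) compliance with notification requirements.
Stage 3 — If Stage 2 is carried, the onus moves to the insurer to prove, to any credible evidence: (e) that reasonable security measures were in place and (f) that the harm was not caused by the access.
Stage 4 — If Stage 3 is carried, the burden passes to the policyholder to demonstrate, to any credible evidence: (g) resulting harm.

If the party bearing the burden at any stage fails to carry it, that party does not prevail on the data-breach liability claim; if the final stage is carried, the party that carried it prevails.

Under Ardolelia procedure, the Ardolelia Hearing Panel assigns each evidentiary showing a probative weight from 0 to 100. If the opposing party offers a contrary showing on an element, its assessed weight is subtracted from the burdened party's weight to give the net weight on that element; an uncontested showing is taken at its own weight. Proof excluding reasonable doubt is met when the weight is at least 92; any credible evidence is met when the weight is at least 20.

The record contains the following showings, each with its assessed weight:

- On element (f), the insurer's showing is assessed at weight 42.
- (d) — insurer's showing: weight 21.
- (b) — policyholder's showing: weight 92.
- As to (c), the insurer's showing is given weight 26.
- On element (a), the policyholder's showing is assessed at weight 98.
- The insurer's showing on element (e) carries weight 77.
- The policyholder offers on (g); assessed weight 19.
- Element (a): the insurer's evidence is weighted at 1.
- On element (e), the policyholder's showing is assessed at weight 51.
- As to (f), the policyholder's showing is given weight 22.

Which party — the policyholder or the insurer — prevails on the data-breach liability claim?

Stage 1 (policyholder, proof excluding reasonable doubt, weight is at least 92): (a) net 98−1=97 ≥ 92 — meets; (b) 92 ≥ 92 — meets.
  Stage 1 carried; the burden shifts to the insurer.
Stage 2 (insurer, any credible evidence, weight is at least 20): (c) 26 ≥ 20 — meets; (d) 21 ≥ 20 — meets.
  Stage 2 carried; the burden remains with the insurer.
Stage 3 (insurer, any credible evidence, weight is at least 20): (e) net 77−51=26 ≥ 20 — meets; (f) net 42−22=20 ≥ 20 — meets.
  Stage 3 carried; the burden shifts to the policyholder.
Stage 4 (policyholder, any credible evidence, weight is at least 20): (g) 19 < 20 — fails.
  Stage 4 not carried; the policyholder fails its burden.
So the insurer prevails.

insurer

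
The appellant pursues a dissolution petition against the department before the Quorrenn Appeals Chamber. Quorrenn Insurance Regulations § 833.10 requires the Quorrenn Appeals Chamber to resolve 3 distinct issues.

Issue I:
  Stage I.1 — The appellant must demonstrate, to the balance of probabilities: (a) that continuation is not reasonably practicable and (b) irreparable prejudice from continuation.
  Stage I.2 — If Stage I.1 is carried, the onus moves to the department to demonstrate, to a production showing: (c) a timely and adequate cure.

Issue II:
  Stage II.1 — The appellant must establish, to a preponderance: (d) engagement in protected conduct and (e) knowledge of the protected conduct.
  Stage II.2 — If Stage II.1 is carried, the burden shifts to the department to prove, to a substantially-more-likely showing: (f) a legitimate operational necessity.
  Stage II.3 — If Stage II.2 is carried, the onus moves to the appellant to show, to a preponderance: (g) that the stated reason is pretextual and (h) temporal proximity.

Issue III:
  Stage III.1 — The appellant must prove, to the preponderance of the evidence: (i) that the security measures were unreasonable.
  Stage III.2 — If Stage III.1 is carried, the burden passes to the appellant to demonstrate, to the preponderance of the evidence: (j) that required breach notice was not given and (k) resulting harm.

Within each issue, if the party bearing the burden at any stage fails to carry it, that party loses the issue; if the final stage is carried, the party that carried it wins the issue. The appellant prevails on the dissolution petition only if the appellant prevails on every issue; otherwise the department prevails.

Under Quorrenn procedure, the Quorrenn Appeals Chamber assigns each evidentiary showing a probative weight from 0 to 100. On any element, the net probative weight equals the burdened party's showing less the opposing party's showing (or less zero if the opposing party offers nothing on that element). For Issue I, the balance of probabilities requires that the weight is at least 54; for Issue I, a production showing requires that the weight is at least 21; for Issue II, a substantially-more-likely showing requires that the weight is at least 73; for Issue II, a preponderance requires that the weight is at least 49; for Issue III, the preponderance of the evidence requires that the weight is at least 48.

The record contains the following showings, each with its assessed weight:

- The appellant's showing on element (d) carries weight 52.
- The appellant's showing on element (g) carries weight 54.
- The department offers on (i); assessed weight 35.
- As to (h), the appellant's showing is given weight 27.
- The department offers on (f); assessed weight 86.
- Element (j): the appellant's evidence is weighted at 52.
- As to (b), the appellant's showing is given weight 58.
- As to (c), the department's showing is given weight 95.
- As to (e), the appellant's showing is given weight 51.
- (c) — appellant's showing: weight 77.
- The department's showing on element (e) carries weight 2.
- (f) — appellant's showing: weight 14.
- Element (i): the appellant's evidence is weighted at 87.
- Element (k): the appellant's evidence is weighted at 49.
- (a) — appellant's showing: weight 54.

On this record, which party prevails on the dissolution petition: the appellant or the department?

— Issue I —
At Stage I.1 the appellant must meet the balance of probabilities (weight is at least 54): on (a) the weight is 54, which does reach 54, so (a) meets the standard; on (b) the weight is 58, ≥ 54, so (b) meets the standard.
  The appellant carries Stage I.1; the department now bears the burden.
At Stage I.2 the department must meet a production showing (weight is at least 21): on (c) the weight is 95 less the opposing 77 gives net 18, which does not reach 21, so (c) does not meet the standard.
  Stage I.2 not carried; the department fails its burden.
The analysis ends at Stage I.2; the appellant prevails on this issue.
— Issue II —
At Stage II.1 the appellant must meet a preponderance (weight is at least 49): on (d) the weight is 52, ≥ 49, so (d) meets the standard; on (e) the weight is 51 less the opposing 2 gives net 49, which does reach 49, so (e) meets the standard.
  Stage II.1 is satisfied; the onus moves to the department.
At Stage II.2 the department must meet a substantially-more-likely showing (weight is at least 73): on (f) the weight is 86 less the opposing 14 gives net 72, which does not reach 73, so (f) does not meet the standard.
  Not every element is met, so the department fails to carry Stage II.2.
The appellant prevails on this issue.
— Issue III —
Stage III.1 — burden on appellant; standard: the preponderance of the evidence (weight is at least 48).
    (i): 87 − 35 = 52 ≥ 48 [met]
  Stage III.1 carried; the burden remains with the appellant.
Stage III.2 — burden on appellant; standard: the preponderance of the evidence (weight is at least 48).
    (j): 52 ≥ 48 [met]
    (k): 49 ≥ 48 [met]
  The appellant carries the last stage.
Every stage carried; the appellant prevails on this issue.
Per-issue: Issue I → appellant; Issue II → appellant; Issue III → appellant. The appellant must prevail on every issue; overall, the appellant prevails.

appellant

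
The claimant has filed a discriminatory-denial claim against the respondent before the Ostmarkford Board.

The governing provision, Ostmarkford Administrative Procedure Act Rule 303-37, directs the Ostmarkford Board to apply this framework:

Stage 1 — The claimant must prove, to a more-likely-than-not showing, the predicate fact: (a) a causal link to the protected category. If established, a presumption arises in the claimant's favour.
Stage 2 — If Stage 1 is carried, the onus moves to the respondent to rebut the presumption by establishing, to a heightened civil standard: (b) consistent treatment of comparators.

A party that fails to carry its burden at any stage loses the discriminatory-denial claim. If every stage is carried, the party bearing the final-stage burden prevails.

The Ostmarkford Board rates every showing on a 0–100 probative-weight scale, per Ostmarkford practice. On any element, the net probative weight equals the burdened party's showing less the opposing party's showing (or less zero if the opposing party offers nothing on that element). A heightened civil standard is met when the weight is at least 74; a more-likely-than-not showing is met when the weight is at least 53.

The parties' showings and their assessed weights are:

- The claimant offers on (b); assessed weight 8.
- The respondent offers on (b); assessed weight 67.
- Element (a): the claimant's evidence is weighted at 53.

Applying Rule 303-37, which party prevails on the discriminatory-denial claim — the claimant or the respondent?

Stage 1 — burden on claimant; standard: a more-likely-than-not showing (weight is at least 53).
    (a): 53 ≥ 53 [met]
  The claimant carries Stage 1; the respondent now bears the burden.
Stage 2 — burden on respondent; standard: a heightened civil standard (weight is at least 74).
    (b): 67 − 8 = 59 < 74 [not met]
  Not every element is met, so the respondent fails to carry Stage 2.
The analysis ends at Stage 2; the claimant prevails.

claimant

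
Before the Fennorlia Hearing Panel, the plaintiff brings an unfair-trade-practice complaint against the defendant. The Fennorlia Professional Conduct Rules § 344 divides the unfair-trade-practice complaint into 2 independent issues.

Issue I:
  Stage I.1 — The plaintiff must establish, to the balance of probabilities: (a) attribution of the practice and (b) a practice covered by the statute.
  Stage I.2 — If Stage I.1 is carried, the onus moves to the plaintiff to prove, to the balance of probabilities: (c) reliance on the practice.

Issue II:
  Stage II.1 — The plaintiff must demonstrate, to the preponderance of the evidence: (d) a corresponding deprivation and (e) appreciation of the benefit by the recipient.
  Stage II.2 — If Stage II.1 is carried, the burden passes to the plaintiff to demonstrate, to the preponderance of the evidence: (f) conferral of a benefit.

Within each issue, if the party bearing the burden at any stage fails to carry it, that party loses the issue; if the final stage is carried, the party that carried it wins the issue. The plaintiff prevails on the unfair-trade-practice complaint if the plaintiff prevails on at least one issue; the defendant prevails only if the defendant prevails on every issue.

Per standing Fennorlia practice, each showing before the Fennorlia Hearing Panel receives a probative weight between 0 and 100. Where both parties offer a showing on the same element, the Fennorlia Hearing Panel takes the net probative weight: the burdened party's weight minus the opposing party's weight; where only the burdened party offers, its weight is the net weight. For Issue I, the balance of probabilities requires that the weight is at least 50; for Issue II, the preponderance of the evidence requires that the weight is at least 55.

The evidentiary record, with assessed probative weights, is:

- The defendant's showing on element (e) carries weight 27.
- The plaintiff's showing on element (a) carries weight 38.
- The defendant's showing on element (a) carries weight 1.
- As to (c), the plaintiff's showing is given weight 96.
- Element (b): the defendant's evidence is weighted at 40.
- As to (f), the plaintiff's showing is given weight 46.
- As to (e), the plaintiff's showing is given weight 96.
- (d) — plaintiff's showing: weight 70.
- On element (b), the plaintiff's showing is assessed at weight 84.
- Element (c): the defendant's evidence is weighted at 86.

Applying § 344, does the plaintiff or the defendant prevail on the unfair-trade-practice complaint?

— Issue I —
At Stage I.1 the plaintiff must meet the balance of probabilities (weight is at least 50): on (a) the weight is 38 less the opposing 1 gives net 37, which does not reach 50, so (a) does not meet the standard; on (b) the weight is 84 less the opposing 40 gives net 44, < 50, so (b) does not meet the standard.
  Stage I.1 not carried; the plaintiff fails its burden.
The defendant prevails on this issue.
— Issue II —
Stage II.1 — burden on plaintiff; standard: the preponderance of the evidence (weight is at least 55).
    (d): 70 ≥ 55 [met]
    (e): 96 − 27 = 69 ≥ 55 [met]
  All elements met. The plaintiff retains the burden for Stage II.2.
Stage II.2 — burden on plaintiff; standard: the preponderance of the evidence (weight is at least 55).
    (f): 46 < 55 [not met]
  Stage II.2 not carried; the plaintiff fails its burden.
So the defendant prevails on this issue.
Per-issue: Issue I → defendant; Issue II → defendant. The plaintiff must prevail on at least one issue; overall, the defendant prevails.

defendant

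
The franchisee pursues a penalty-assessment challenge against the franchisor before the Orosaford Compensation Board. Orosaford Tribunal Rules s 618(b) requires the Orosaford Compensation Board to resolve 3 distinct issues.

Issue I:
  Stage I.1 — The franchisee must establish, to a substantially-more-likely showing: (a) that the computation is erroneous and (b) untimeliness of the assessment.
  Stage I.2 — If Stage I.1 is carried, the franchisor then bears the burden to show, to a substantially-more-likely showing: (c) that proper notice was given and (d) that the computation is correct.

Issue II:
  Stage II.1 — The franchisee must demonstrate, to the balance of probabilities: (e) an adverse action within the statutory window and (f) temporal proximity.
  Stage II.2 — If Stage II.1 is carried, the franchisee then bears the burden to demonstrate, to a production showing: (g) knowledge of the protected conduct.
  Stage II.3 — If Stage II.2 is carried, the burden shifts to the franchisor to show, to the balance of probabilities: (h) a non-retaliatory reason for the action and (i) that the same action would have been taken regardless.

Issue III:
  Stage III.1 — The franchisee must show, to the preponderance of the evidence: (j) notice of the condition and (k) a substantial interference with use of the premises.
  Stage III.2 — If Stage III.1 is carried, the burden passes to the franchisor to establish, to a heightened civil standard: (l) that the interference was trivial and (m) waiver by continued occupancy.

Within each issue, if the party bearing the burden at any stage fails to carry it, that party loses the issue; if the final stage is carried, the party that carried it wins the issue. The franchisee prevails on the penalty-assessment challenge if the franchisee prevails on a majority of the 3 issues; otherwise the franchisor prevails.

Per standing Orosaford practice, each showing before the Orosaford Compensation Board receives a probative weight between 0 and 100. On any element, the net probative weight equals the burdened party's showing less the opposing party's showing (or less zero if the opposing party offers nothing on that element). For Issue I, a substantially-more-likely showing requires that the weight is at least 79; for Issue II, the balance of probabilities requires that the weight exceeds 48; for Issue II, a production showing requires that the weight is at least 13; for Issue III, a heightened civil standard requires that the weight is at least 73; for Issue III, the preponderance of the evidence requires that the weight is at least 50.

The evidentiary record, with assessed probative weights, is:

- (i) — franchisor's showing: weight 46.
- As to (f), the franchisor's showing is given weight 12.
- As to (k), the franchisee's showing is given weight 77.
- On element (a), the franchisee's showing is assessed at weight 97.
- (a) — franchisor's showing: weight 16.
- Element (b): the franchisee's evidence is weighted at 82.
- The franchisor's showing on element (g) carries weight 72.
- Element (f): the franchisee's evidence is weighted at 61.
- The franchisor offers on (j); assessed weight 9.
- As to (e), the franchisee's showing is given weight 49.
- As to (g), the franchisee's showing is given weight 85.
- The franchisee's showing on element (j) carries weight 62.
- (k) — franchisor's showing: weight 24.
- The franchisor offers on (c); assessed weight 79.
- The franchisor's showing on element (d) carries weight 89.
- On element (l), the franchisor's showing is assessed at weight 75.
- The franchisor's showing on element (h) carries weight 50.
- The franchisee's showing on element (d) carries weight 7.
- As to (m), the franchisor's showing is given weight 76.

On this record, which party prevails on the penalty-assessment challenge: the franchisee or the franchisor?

franchisor

— Issue I —
Stage I.1 (franchisee, a substantially-more-likely showing, weight is at least 79): (a) net 97−16=81 ≥ 79 — meets; (b) 82 ≥ 79 — meets.
  Stage I.1 is satisfied; the onus moves to the franchisor.
Stage I.2 (franchisor, a substantially-more-likely showing, weight is at least 79): (c) 79 ≥ 79 — meets; (d) net 89−7=82 ≥ 79 — meets.
  All elements met at the final stage.
With every stage satisfied, the franchisor prevails on this issue.
— Issue II —
Stage II.1 — burden on franchisee; standard: the balance of probabilities (weight exceeds 48).
    (e): 49 > 48 [met]
    (f): 61 − 12 = 49 > 48 [met]
  All elements met. The franchisee retains the burden for Stage II.2.
Stage II.2 — burden on franchisee; standard: a production showing (weight is at least 13).
    (g): 85 − 72 = 13 ≥ 13 [met]
  Stage II.2 is satisfied; the onus moves to the franchisor.
Stage II.3 — burden on franchisor; standard: the balance of probabilities (weight exceeds 48).
    (h): 50 > 48 [met]
    (i): 46 ≤ 48 [not met]
  Not every element is met, so the franchisor fails to carry Stage II.3.
The analysis ends at Stage II.3; the franchisee prevails on this issue.
— Issue III —
At Stage III.1 the franchisee must meet the preponderance of the evidence (weight is at least 50): on (j) the weight is 62 less the opposing 9 gives net 53, which does reach 50, so (j) meets the standard; on (k) the weight is 77 less the opposing 24 gives net 53, which does reach 50, so (k) meets the standard.
  The franchisee carries Stage III.1; the franchisor now bears the burden.
At Stage III.2 the franchisor must meet a heightened civil standard (weight is at least 73): on (l) the weight is 75, which does reach 73, so (l) meets the standard; on (m) the weight is 76, ≥ 73, so (m) meets the standard.
  Stage III.2 carried; the final stage is satisfied.
Every stage carried; the franchisor prevails on this issue.
Per-issue: Issue I → franchisor; Issue II → franchisee; Issue III → franchisor. The franchisee must prevail on a majority of issues; overall, the franchisor prevails.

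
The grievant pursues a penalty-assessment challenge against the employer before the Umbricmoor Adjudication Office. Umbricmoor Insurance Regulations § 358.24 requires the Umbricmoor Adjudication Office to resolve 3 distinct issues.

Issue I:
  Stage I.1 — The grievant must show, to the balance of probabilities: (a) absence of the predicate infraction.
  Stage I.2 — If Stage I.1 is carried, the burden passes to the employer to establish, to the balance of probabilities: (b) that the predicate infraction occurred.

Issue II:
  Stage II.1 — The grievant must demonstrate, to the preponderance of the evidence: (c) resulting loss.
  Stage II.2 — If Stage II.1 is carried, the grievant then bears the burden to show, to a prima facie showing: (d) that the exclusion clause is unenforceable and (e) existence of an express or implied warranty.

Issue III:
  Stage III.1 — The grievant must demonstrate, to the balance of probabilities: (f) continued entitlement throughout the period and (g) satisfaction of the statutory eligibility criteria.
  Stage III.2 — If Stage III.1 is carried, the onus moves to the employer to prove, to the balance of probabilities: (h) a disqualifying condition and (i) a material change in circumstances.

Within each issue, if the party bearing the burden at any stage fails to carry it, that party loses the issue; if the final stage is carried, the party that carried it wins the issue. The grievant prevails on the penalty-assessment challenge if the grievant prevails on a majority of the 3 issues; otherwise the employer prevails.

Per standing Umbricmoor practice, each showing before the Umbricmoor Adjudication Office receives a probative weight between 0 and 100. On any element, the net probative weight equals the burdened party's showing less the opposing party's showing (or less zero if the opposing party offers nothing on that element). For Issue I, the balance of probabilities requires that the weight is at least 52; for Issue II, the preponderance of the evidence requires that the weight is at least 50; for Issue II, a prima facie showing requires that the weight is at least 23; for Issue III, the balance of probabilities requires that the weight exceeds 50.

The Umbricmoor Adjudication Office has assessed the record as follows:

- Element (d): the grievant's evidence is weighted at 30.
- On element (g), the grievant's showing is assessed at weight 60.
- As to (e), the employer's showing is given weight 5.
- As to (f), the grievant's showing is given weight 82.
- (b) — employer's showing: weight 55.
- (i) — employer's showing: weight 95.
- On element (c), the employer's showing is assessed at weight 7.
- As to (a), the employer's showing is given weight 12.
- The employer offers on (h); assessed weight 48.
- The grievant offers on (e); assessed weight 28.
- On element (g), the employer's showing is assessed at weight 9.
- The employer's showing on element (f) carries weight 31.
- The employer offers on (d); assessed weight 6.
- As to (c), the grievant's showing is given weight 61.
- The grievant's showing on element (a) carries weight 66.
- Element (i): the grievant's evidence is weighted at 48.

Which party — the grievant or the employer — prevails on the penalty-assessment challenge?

— Issue I —
At Stage I.1 the grievant must meet the balance of probabilities (weight is at least 52): on (a) the weight is 66 less the opposing 12 gives net 54, which does reach 52, so (a) meets the standard.
  The grievant carries Stage I.1; the employer now bears the burden.
At Stage I.2 the employer must meet the balance of probabilities (weight is at least 52): on (b) the weight is 55, ≥ 52, so (b) meets the standard.
  The employer carries the last stage.
Every stage carried; the employer prevails on this issue.
— Issue II —
Stage II.1 (grievant, the preponderance of the evidence, weight is at least 50): (c) net 61−7=54 ≥ 50 — meets.
  All elements met. The grievant retains the burden for Stage II.2.
Stage II.2 (grievant, a prima facie showing, weight is at least 23): (d) net 30−6=24 ≥ 23 — meets; (e) net 28−5=23 ≥ 23 — meets.
  Stage II.2 carried; the final stage is satisfied.
Every stage carried; the grievant prevails on this issue.
— Issue III —
Stage III.1 (grievant, the balance of probabilities, weight exceeds 50): (f) net 82−31=51 > 50 — meets; (g) net 60−9=51 > 50 — meets.
  All elements met. The burden passes to the employer.
Stage III.2 (employer, the balance of probabilities, weight exceeds 50): (h) 48 ≤ 50 — fails; (i) net 95−48=47 ≤ 50 — fails.
  The employer does not carry Stage III.2.
The analysis ends at Stage III.2; the grievant prevails on this issue.
Per-issue: Issue I → employer; Issue II → grievant; Issue III → grievant. The grievant must prevail on a majority of issues; overall, the grievant prevails.

grievant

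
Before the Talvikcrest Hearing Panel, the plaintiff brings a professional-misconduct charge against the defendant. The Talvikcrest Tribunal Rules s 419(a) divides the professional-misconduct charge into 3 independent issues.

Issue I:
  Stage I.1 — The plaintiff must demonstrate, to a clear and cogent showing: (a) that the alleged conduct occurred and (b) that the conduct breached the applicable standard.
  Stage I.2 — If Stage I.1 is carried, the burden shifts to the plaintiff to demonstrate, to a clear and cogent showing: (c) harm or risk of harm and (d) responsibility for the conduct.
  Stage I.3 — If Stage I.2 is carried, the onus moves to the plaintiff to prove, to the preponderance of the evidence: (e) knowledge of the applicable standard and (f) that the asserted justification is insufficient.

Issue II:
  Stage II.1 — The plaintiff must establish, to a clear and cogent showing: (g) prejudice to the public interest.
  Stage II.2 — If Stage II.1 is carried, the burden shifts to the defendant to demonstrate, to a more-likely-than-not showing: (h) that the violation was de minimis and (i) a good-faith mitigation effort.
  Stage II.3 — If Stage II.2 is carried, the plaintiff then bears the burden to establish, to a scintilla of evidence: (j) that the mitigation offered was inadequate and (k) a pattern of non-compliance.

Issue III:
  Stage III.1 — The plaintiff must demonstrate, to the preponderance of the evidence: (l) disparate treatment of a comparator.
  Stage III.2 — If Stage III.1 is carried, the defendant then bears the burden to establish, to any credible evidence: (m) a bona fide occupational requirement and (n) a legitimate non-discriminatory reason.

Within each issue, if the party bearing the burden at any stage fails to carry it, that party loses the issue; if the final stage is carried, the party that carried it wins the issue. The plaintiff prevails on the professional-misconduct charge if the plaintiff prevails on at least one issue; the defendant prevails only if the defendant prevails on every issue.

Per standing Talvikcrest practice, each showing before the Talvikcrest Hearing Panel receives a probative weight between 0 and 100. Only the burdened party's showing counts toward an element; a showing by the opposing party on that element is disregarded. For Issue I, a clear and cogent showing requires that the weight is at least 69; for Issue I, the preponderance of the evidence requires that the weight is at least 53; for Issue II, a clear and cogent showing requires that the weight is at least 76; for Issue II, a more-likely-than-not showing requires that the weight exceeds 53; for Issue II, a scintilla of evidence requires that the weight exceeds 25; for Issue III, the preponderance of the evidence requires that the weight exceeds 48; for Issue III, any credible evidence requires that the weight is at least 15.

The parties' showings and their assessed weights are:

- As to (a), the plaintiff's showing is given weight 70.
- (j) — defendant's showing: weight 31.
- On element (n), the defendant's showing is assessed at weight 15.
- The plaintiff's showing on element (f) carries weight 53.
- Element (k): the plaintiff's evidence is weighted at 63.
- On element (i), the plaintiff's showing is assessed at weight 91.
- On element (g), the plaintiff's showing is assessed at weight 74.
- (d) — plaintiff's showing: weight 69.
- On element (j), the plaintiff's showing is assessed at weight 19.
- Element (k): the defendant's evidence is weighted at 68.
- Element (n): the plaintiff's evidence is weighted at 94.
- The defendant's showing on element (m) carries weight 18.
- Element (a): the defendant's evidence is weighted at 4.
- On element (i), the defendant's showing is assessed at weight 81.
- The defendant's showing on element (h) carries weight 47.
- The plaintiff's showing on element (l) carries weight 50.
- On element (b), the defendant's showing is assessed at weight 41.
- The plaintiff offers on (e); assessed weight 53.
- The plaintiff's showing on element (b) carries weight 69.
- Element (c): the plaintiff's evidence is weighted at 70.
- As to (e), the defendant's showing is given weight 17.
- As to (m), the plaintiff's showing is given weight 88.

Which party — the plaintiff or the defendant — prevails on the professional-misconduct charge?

plaintiff

— Issue I —
Stage I.1 (plaintiff, a clear and cogent showing, weight is at least 69): (a) 70 (defendant's 4 disregarded) ≥ 69 — meets; (b) 69 (defendant's 41 disregarded) ≥ 69 — meets.
  All elements met. The plaintiff retains the burden for Stage I.2.
Stage I.2 (plaintiff, a clear and cogent showing, weight is at least 69): (c) 70 ≥ 69 — meets; (d) 69 ≥ 69 — meets.
  Stage I.2 carried; the burden remains with the plaintiff.
Stage I.3 (plaintiff, the preponderance of the evidence, weight is at least 53): (e) 53 (defendant's 17 disregarded) ≥ 53 — meets; (f) 53 ≥ 53 — meets.
  The plaintiff carries the last stage.
All stages carried — the plaintiff prevails on this issue.
— Issue II —
At Stage II.1 the plaintiff must meet a clear and cogent showing (weight is at least 76): on (g) the weight is 74, < 76, so (g) does not meet the standard.
  Not every element is met, so the plaintiff fails to carry Stage II.1.
So the defendant prevails on this issue.
— Issue III —
Stage III.1 — burden on plaintiff; standard: the preponderance of the evidence (weight exceeds 48).
    (l): 50 > 48 [met]
  Stage III.1 carried; the burden shifts to the defendant.
Stage III.2 — burden on defendant; standard: any credible evidence (weight is at least 15).
    (m): 18 (plaintiff's 88 disregarded) ≥ 15 [met]
    (n): 15 (plaintiff's 94 disregarded) ≥ 15 [met]
  All elements met at the final stage.
All stages carried — the defendant prevails on this issue.
Per-issue: Issue I → plaintiff; Issue II → defendant; Issue III → defendant. The plaintiff must prevail on at least one issue; overall, the plaintiff prevails.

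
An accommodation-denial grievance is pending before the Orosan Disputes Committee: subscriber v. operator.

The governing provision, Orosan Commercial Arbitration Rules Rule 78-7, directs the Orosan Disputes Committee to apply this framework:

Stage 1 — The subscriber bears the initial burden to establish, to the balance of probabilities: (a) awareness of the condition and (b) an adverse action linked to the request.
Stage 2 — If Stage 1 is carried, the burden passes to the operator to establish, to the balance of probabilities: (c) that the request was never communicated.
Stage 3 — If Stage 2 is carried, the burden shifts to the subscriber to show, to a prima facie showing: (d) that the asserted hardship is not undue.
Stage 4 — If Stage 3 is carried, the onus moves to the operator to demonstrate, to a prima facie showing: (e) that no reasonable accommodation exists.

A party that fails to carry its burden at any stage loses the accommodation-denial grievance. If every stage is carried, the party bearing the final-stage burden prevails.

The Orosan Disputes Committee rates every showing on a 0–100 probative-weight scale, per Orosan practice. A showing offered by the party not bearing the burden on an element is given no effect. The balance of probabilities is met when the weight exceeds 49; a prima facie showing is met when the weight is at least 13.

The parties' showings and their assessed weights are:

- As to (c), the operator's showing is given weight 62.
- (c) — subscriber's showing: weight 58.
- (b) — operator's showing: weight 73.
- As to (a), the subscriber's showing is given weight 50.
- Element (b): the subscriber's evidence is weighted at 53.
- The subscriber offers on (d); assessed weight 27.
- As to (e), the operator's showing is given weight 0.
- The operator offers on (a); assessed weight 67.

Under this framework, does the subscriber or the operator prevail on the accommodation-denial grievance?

subscriber

Stage 1 — burden on subscriber; standard: the balance of probabilities (weight exceeds 49).
    (a): 50 (operator's 67 disregarded) > 49 [met]
    (b): 53 (operator's 73 disregarded) > 49 [met]
  Stage 1 carried; the burden shifts to the operator.
Stage 2 — burden on operator; standard: the balance of probabilities (weight exceeds 49).
    (c): 62 (subscriber's 58 disregarded) > 49 [met]
  Stage 2 is satisfied; the onus moves to the subscriber.
Stage 3 — burden on subscriber; standard: a prima facie showing (weight is at least 13).
    (d): 27 ≥ 13 [met]
  Stage 3 is satisfied; the onus moves to the operator.
Stage 4 — burden on operator; standard: a prima facie showing (weight is at least 13).
    (e): 0 < 13 [not met]
  Not every element is met, so the operator fails to carry Stage 4.
The analysis ends at Stage 4; the subscriber prevails.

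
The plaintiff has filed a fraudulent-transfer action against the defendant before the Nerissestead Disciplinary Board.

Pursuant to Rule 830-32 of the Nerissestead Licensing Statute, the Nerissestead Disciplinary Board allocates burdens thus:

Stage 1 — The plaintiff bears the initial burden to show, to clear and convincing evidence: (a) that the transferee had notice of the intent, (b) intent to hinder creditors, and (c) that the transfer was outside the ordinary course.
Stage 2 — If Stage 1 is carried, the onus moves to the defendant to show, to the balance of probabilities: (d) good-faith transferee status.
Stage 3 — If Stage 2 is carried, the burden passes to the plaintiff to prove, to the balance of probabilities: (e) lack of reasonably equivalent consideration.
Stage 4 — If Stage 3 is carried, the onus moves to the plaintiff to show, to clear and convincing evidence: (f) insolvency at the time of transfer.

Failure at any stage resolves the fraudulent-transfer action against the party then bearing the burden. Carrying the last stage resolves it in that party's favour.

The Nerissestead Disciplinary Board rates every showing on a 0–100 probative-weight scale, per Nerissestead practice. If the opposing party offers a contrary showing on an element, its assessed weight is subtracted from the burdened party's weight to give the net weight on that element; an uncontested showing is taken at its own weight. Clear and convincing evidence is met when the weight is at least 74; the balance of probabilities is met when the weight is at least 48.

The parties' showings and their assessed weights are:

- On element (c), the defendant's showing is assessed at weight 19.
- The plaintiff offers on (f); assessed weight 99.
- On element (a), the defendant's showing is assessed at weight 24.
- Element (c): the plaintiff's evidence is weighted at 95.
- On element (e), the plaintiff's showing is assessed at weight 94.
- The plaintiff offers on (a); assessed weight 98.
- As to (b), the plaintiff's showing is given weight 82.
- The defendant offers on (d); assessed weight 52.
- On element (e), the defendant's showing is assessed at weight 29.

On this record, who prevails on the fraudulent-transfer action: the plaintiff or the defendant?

plaintiff

Stage 1 (plaintiff, clear and convincing evidence, weight is at least 74): (a) net 98−24=74 ≥ 74 — meets; (b) 82 ≥ 74 — meets; (c) net 95−19=76 ≥ 74 — meets.
  Stage 1 carried; the burden shifts to the defendant.
Stage 2 (defendant, the balance of probabilities, weight is at least 48): (d) 52 ≥ 48 — meets.
  The defendant carries Stage 2; the plaintiff now bears the burden.
Stage 3 (plaintiff, the balance of probabilities, weight is at least 48): (e) net 94−29=65 ≥ 48 — meets.
  Stage 3 is satisfied; the plaintiff continues to bear the burden.
Stage 4 (plaintiff, clear and convincing evidence, weight is at least 74): (f) 99 ≥ 74 — meets.
  Stage 4 carried; the final stage is satisfied.
Every stage carried; the plaintiff prevails.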